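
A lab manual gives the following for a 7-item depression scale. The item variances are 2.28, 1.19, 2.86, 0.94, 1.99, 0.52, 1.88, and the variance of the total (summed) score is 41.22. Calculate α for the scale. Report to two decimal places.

Σσ²ᵢ = 2.28 + 1.19 + 2.86 + 0.94 + 1.99 + 0.52 + 1.88 = 11.66
α = (k/(k−1))·(1 − Σσ²ᵢ/Var(T)) = (7/6)·(1 − 11.66/41.22) = 0.84

α = 0.84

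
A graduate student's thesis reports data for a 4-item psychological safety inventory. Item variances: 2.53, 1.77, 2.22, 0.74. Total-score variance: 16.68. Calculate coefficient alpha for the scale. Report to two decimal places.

Σσ²ᵢ = 2.53 + 1.77 + 2.22 + 0.74 = 7.26
α = (k/(k−1))·(1 − Σσ²ᵢ/σ²_total) = (4/3)·(1 − 7.26/16.68) = 0.75

coefficient alpha = 0.75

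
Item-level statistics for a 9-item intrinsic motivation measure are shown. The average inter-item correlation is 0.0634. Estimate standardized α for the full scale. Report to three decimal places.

α = 0.379

Standardized α = k·r̄ / (1 + (k−1)·r̄) = 9 × 0.0634 / (1 + 8 × 0.0634)
  = 0.5706 / 1.5072 = 0.379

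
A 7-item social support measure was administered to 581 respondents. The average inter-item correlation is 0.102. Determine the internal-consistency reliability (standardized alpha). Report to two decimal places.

Standardized α = k·r̄ / (1 + (k−1)·r̄) = 7 × 0.102 / (1 + 6 × 0.102)
  = 0.7140 / 1.6120 = 0.44

standardized alpha = 0.44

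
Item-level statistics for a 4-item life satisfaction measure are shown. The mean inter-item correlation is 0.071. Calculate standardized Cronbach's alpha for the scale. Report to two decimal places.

α = 0.23

Standardized α = k·r̄ / (1 + (k−1)·r̄) = 4 × 0.071 / (1 + 3 × 0.071)
  = 0.2840 / 1.2130 = 0.23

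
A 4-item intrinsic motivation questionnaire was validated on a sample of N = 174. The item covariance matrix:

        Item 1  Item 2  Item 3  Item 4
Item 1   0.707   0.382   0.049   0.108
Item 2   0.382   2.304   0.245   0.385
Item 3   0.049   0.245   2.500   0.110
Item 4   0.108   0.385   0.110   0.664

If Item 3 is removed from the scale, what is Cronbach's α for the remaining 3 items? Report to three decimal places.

Remaining items: Item 1, Item 2, Item 4 (k = 3).
Σσ²ᵢ = 0.707 + 2.304 + 0.664 = 3.675
Var(T) = 3.675 + 2 × 0.875 = 5.425
α (item deleted) = (3/2)·(1 − 3.675/5.425) = 0.484

α = 0.484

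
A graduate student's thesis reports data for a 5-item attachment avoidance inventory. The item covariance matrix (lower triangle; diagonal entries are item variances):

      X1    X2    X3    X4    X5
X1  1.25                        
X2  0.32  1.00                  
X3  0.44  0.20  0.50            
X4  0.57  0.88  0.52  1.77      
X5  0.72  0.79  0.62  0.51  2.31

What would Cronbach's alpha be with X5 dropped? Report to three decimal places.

α = 0.753

Remaining items: X1, X2, X3, X4 (k = 4).
Σσ²ᵢ = 1.25 + 1.00 + 0.50 + 1.77 = 4.52
Var(T) = 4.52 + 2 × 2.93 = 10.38
α (item deleted) = (4/3)·(1 − 4.52/10.38) = 0.753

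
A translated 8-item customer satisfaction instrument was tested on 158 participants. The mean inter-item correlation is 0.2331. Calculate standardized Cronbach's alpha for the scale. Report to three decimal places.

Standardized α = k·r̄ / (1 + (k−1)·r̄) = 8 × 0.2331 / (1 + 7 × 0.2331)
  = 1.8648 / 2.6317 = 0.709

standardized Cronbach's alpha = 0.709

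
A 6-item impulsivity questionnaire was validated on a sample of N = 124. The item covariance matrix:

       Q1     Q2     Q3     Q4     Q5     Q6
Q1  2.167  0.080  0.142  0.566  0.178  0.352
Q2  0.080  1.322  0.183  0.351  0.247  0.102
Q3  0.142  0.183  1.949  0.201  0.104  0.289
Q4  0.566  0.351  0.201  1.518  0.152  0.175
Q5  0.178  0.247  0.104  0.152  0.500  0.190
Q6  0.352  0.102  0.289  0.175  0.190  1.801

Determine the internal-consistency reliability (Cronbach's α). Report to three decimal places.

Σσᵢ² = 2.167 + 1.322 + 1.949 + 1.518 + 0.500 + 1.801 = 9.257
Sum of the distinct covariances = 3.312
Var(T) = 9.257 + 2 × 3.312 = 15.881
α = (k/(k−1))·(1 − Σσᵢ²/Var(T)) = (6/5)·(1 − 9.257/15.881) = 0.501

Cronbach's α = 0.501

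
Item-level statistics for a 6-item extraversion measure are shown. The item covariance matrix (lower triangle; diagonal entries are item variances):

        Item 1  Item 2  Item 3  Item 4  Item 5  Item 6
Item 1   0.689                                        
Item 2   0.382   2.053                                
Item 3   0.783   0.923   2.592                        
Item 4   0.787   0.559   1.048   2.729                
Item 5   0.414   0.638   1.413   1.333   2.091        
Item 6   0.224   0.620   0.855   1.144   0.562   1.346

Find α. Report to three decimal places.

α = 0.804

ΣVar(i) = 0.689 + 2.053 + 2.592 + 2.729 + 2.091 + 1.346 = 11.500
Sum of off-diagonal covariances = 11.685
total variance = 11.500 + 2 × 11.685 = 34.870
α = (k/(k−1))·(1 − ΣVar(i)/total variance) = (6/5)·(1 − 11.500/34.870) = 0.804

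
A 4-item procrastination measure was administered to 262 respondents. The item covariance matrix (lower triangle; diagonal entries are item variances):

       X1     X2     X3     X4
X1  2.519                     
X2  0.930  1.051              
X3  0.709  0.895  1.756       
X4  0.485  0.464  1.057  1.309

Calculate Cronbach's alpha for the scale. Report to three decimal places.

Cronbach's alpha = 0.770

ΣVar(i) = 2.519 + 1.051 + 1.756 + 1.309 = 6.635
Sum of off-diagonal covariances = 4.540
σ²_total = 6.635 + 2 × 4.540 = 15.715
α = (k/(k−1))·(1 − ΣVar(i)/σ²_total) = (4/3)·(1 − 6.635/15.715) = 0.770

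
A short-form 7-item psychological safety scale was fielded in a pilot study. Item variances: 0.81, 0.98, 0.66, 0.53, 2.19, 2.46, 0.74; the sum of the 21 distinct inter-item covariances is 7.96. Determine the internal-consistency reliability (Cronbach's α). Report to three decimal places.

Cronbach's α = 0.765

Σσᵢ² = 0.81 + 0.98 + 0.66 + 0.53 + 2.19 + 2.46 + 0.74 = 8.37
Sum of distinct covariances = 7.96
total variance = Σσᵢ² + 2·Σcov = 8.37 + 2 × 7.96 = 24.29
α = (7/6)·(1 − 8.37/24.29) = 0.765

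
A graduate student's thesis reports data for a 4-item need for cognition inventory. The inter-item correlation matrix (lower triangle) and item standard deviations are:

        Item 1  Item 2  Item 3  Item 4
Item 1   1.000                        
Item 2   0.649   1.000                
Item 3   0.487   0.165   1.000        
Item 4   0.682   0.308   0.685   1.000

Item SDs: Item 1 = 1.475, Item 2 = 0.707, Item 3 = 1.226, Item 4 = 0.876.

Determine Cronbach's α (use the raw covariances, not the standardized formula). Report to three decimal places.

Σσ²ᵢ = 1.475² + 0.707² + 1.226² + 0.876² = 4.9459
Covariances σ_ij = r_ij · s_i · s_j:
  σ(Item 1,Item 2) = 0.649 × 1.475 × 0.707 = 0.6768
  σ(Item 1,Item 3) = 0.487 × 1.475 × 1.226 = 0.8807
  σ(Item 1,Item 4) = 0.682 × 1.475 × 0.876 = 0.8812
  σ(Item 2,Item 3) = 0.165 × 0.707 × 1.226 = 0.1430
  σ(Item 2,Item 4) = 0.308 × 0.707 × 0.876 = 0.1908
  σ(Item 3,Item 4) = 0.685 × 1.226 × 0.876 = 0.7357
σ²_T = Σσ²ᵢ + 2·Σσ_ij = 4.9459 + 2 × 3.5082 = 11.9623
α = (4/3)·(1 − 4.9459/11.9623) = 0.782

α = 0.782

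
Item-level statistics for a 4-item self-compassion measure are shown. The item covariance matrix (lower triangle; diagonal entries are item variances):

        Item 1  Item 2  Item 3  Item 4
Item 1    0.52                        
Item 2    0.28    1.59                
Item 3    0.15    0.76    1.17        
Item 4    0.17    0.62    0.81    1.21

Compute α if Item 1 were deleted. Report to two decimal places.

α = 0.79

Remaining items: Item 2, Item 3, Item 4 (k = 3).
Σσ²ᵢ = 1.59 + 1.17 + 1.21 = 3.97
σ²_T = 3.97 + 2 × 2.19 = 8.35
α (item deleted) = (3/2)·(1 − 3.97/8.35) = 0.79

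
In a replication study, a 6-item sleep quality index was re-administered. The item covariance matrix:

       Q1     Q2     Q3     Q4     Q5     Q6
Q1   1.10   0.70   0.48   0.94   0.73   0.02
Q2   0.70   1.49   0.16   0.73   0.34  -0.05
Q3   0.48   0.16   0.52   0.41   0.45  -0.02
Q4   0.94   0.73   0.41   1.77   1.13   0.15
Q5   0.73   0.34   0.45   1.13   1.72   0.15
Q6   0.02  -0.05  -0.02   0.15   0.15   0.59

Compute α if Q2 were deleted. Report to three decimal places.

α = 0.761

Remaining items: Q1, Q3, Q4, Q5, Q6 (k = 5).
sum of item variances = 1.10 + 0.52 + 1.77 + 1.72 + 0.59 = 5.70
σ²_T = 5.70 + 2 × 4.44 = 14.58
α (item deleted) = (5/4)·(1 − 5.70/14.58) = 0.761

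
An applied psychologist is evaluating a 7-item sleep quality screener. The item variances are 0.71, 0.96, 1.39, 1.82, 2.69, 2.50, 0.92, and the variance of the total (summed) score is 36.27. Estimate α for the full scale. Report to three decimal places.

ΣVar(i) = 0.71 + 0.96 + 1.39 + 1.82 + 2.69 + 2.50 + 0.92 = 10.99
α = (k/(k−1))·(1 − ΣVar(i)/σ²_total) = (7/6)·(1 − 10.99/36.27) = 0.813

α = 0.813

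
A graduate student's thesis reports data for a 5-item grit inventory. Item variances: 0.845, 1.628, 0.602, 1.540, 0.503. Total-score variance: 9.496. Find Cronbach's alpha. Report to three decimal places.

α = 0.576

ΣVar(i) = 0.845 + 1.628 + 0.602 + 1.540 + 0.503 = 5.118
α = (k/(k−1))·(1 − ΣVar(i)/σ²_total) = (5/4)·(1 − 5.118/9.496) = 0.576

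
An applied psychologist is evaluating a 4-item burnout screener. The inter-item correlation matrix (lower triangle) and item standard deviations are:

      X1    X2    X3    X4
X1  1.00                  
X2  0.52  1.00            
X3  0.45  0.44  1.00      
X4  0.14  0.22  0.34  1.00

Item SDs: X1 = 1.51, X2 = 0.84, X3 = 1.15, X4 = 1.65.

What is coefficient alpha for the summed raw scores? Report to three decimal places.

coefficient alpha = 0.632

Σσ²ᵢ = 1.51² + 0.84² + 1.15² + 1.65² = 7.0307
Covariances σ_ij = r_ij · s_i · s_j:
  σ(X1,X2) = 0.52 × 1.51 × 0.84 = 0.6596
  σ(X1,X3) = 0.45 × 1.51 × 1.15 = 0.7814
  σ(X1,X4) = 0.14 × 1.51 × 1.65 = 0.3488
  σ(X2,X3) = 0.44 × 0.84 × 1.15 = 0.4250
  σ(X2,X4) = 0.22 × 0.84 × 1.65 = 0.3049
  σ(X3,X4) = 0.34 × 1.15 × 1.65 = 0.6452
σ²_T = Σσ²ᵢ + 2·Σσ_ij = 7.0307 + 2 × 3.1649 = 13.3605
α = (4/3)·(1 − 7.0307/13.3605) = 0.632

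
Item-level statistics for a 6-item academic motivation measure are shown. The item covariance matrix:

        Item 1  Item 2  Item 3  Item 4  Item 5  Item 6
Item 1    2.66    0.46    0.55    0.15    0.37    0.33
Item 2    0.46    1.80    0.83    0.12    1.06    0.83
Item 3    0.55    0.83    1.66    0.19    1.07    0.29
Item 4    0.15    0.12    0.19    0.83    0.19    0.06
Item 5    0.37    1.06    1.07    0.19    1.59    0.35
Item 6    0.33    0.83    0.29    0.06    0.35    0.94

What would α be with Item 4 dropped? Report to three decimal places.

α = 0.733

Remaining items: Item 1, Item 2, Item 3, Item 5, Item 6 (k = 5).
Σσ²ᵢ = 2.66 + 1.80 + 1.66 + 1.59 + 0.94 = 8.65
σ²_total = 8.65 + 2 × 6.14 = 20.93
α (item deleted) = (5/4)·(1 − 8.65/20.93) = 0.733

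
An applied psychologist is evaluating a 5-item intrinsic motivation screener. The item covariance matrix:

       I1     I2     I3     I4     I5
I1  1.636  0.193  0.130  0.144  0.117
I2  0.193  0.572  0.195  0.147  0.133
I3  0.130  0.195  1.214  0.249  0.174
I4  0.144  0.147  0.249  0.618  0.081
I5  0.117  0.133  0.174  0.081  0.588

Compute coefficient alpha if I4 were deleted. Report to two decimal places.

coefficient alpha = 0.43

Remaining items: I1, I2, I3, I5 (k = 4).
sum of item variances = 1.636 + 0.572 + 1.214 + 0.588 = 4.010
total variance = 4.010 + 2 × 0.942 = 5.894
α (item deleted) = (4/3)·(1 − 4.010/5.894) = 0.43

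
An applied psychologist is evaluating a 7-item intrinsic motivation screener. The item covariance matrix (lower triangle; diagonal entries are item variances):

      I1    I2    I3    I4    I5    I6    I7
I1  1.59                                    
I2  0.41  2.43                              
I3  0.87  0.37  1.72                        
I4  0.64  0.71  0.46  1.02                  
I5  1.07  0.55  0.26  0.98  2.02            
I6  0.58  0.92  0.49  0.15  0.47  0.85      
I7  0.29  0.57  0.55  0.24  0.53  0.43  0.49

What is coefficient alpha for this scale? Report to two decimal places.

α = 0.81

sum of item variances = 1.59 + 2.43 + 1.72 + 1.02 + 2.02 + 0.85 + 0.49 = 10.12
Sum of the distinct covariances = 11.54
σ²_total = 10.12 + 2 × 11.54 = 33.20
α = (k/(k−1))·(1 − sum of item variances/σ²_total) = (7/6)·(1 − 10.12/33.20) = 0.81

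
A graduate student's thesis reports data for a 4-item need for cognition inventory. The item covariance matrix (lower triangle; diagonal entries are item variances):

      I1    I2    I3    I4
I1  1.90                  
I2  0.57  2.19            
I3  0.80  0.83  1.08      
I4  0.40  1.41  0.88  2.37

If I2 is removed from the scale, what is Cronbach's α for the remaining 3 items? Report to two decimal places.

Cronbach's α = 0.66

Remaining items: I1, I3, I4 (k = 3).
ΣVar(i) = 1.90 + 1.08 + 2.37 = 5.35
σ²_T = 5.35 + 2 × 2.08 = 9.51
α (item deleted) = (3/2)·(1 − 5.35/9.51) = 0.66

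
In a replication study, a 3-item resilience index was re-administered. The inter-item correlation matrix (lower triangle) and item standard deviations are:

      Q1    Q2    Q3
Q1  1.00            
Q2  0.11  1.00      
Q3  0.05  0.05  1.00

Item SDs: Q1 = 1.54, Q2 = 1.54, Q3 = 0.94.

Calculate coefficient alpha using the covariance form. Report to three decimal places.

α = 0.189

Σσ²ᵢ = 1.54² + 1.54² + 0.94² = 5.6268
Covariances σ_ij = r_ij · s_i · s_j:
  σ(Q1,Q2) = 0.11 × 1.54 × 1.54 = 0.2609
  σ(Q1,Q3) = 0.05 × 1.54 × 0.94 = 0.0724
  σ(Q2,Q3) = 0.05 × 1.54 × 0.94 = 0.0724
σ²_T = Σσ²ᵢ + 2·Σσ_ij = 5.6268 + 2 × 0.4057 = 6.4382
α = (3/2)·(1 − 5.6268/6.4382) = 0.189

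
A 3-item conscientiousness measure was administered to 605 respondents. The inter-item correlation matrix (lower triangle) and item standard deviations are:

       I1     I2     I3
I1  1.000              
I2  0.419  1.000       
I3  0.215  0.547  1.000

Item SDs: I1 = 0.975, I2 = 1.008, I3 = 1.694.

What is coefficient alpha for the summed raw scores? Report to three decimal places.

Σσ²ᵢ = 0.975² + 1.008² + 1.694² = 4.8363
Covariances σ_ij = r_ij · s_i · s_j:
  σ(I1,I2) = 0.419 × 0.975 × 1.008 = 0.4118
  σ(I1,I3) = 0.215 × 0.975 × 1.694 = 0.3551
  σ(I2,I3) = 0.547 × 1.008 × 1.694 = 0.9340
σ²_T = Σσ²ᵢ + 2·Σσ_ij = 4.8363 + 2 × 1.7009 = 8.2381
α = (3/2)·(1 − 4.8363/8.2381) = 0.619

coefficient alpha = 0.619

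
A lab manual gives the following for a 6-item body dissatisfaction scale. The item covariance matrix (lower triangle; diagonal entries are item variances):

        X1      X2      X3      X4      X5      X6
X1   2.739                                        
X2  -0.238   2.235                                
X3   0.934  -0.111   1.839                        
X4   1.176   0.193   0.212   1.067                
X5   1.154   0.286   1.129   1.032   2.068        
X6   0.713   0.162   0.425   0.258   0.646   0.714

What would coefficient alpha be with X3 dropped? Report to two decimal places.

Remaining items: X1, X2, X4, X5, X6 (k = 5).
Σσ²ᵢ = 2.739 + 2.235 + 1.067 + 2.068 + 0.714 = 8.823
total variance = 8.823 + 2 × 5.382 = 19.587
α (item deleted) = (5/4)·(1 − 8.823/19.587) = 0.69

α = 0.69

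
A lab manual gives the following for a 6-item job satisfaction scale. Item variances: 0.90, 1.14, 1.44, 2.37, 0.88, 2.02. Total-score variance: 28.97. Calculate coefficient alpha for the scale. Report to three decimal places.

ΣVar(i) = 0.90 + 1.14 + 1.44 + 2.37 + 0.88 + 2.02 = 8.75
α = (k/(k−1))·(1 − ΣVar(i)/σ²_total) = (6/5)·(1 − 8.75/28.97) = 0.838

α = 0.838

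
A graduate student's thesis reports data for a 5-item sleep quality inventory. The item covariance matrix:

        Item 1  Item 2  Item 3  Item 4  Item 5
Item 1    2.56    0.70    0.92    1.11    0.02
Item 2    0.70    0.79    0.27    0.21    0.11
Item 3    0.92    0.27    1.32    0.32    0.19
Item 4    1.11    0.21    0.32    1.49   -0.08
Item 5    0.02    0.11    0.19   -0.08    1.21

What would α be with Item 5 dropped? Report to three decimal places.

α = 0.712

Remaining items: Item 1, Item 2, Item 3, Item 4 (k = 4).
Σσ²ᵢ = 2.56 + 0.79 + 1.32 + 1.49 = 6.16
total variance = 6.16 + 2 × 3.53 = 13.22
α (item deleted) = (4/3)·(1 − 6.16/13.22) = 0.712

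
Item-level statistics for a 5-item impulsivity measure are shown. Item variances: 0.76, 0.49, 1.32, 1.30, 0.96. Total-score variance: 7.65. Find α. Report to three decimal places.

α = 0.461

sum of item variances = 0.76 + 0.49 + 1.32 + 1.30 + 0.96 = 4.83
α = (k/(k−1))·(1 − sum of item variances/total variance) = (5/4)·(1 − 4.83/7.65) = 0.461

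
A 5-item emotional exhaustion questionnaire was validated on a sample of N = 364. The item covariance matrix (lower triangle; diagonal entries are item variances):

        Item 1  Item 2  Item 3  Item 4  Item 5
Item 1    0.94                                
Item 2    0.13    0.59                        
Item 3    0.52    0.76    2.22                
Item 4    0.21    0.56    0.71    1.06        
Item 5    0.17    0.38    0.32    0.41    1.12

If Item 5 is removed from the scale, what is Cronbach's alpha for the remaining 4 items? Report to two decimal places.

α = 0.73

Remaining items: Item 1, Item 2, Item 3, Item 4 (k = 4).
Σσᵢ² = 0.94 + 0.59 + 2.22 + 1.06 = 4.81
σ²_T = 4.81 + 2 × 2.89 = 10.59
α (item deleted) = (4/3)·(1 − 4.81/10.59) = 0.73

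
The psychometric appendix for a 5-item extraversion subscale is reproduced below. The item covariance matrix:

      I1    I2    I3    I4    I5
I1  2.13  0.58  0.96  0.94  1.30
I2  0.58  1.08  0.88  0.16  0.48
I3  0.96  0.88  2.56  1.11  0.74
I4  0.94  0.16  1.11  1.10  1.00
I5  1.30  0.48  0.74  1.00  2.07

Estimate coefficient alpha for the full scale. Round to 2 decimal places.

ΣVar(i) = 2.13 + 1.08 + 2.56 + 1.10 + 2.07 = 8.94
Sum of the distinct covariances = 8.15
σ²_total = 8.94 + 2 × 8.15 = 25.24
α = (k/(k−1))·(1 − ΣVar(i)/σ²_total) = (5/4)·(1 − 8.94/25.24) = 0.81

coefficient alpha = 0.81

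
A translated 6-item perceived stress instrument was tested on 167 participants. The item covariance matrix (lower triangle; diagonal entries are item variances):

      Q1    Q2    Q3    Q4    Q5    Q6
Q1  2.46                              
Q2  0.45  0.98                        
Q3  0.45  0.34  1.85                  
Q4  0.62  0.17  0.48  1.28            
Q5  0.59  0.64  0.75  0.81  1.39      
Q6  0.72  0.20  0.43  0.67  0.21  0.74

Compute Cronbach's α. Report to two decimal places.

Cronbach's α = 0.76

sum of item variances = 2.46 + 0.98 + 1.85 + 1.28 + 1.39 + 0.74 = 8.70
Sum of the distinct covariances = 7.53
total variance = 8.70 + 2 × 7.53 = 23.76
α = (k/(k−1))·(1 − sum of item variances/total variance) = (6/5)·(1 − 8.70/23.76) = 0.76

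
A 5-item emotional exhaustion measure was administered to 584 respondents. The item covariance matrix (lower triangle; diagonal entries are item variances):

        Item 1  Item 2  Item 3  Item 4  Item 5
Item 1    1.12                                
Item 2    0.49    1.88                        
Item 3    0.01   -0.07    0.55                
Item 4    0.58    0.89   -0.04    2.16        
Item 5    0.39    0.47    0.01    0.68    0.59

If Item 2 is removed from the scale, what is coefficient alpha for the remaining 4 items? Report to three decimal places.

Remaining items: Item 1, Item 3, Item 4, Item 5 (k = 4).
ΣVar(i) = 1.12 + 0.55 + 2.16 + 0.59 = 4.42
Var(T) = 4.42 + 2 × 1.63 = 7.68
α (item deleted) = (4/3)·(1 − 4.42/7.68) = 0.566

coefficient alpha = 0.566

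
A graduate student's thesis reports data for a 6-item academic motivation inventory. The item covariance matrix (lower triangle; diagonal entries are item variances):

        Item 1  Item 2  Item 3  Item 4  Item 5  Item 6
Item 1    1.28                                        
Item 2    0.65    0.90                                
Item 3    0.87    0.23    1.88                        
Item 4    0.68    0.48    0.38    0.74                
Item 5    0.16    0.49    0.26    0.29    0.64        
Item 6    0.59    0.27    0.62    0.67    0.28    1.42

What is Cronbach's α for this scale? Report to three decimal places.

Cronbach's α = 0.802

sum of item variances = 1.28 + 0.90 + 1.88 + 0.74 + 0.64 + 1.42 = 6.86
Sum of off-diagonal covariances = 6.92
σ²_total = 6.86 + 2 × 6.92 = 20.70
α = (k/(k−1))·(1 − sum of item variances/σ²_total) = (6/5)·(1 − 6.86/20.70) = 0.802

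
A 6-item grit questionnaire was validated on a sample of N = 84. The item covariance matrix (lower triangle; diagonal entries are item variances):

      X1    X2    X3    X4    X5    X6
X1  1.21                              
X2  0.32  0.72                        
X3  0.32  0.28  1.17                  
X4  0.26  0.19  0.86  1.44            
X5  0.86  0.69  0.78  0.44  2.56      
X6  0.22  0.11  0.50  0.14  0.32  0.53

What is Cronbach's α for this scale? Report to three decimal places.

Cronbach's α = 0.747

sum of item variances = 1.21 + 0.72 + 1.17 + 1.44 + 2.56 + 0.53 = 7.63
Sum of off-diagonal covariances = 6.29
Var(T) = 7.63 + 2 × 6.29 = 20.21
α = (k/(k−1))·(1 − sum of item variances/Var(T)) = (6/5)·(1 − 7.63/20.21) = 0.747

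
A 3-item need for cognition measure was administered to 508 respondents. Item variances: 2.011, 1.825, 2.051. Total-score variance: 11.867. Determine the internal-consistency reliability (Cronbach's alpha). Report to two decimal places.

Σσ²ᵢ = 2.011 + 1.825 + 2.051 = 5.887
α = (k/(k−1))·(1 − Σσ²ᵢ/σ²_total) = (3/2)·(1 − 5.887/11.867) = 0.76

Cronbach's alpha = 0.76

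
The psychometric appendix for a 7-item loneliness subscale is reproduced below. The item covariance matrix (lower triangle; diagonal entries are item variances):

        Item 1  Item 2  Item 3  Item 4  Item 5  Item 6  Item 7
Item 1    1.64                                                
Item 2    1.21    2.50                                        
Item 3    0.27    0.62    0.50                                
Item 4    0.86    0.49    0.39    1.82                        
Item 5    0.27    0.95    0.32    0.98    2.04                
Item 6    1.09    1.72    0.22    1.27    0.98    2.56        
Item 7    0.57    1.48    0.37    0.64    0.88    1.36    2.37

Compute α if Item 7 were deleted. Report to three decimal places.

α = 0.814

Remaining items: Item 1, Item 2, Item 3, Item 4, Item 5, Item 6 (k = 6).
ΣVar(i) = 1.64 + 2.50 + 0.50 + 1.82 + 2.04 + 2.56 = 11.06
total variance = 11.06 + 2 × 11.64 = 34.34
α (item deleted) = (6/5)·(1 − 11.06/34.34) = 0.814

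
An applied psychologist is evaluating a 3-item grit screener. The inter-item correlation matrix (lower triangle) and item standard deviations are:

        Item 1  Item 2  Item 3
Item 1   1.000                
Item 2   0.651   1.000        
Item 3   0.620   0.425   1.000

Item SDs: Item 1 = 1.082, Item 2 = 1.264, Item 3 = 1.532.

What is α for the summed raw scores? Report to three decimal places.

Σσ²ᵢ = 1.082² + 1.264² + 1.532² = 5.1154
Covariances σ_ij = r_ij · s_i · s_j:
  σ(Item 1,Item 2) = 0.651 × 1.082 × 1.264 = 0.8903
  σ(Item 1,Item 3) = 0.620 × 1.082 × 1.532 = 1.0277
  σ(Item 2,Item 3) = 0.425 × 1.264 × 1.532 = 0.8230
σ²_T = Σσ²ᵢ + 2·Σσ_ij = 5.1154 + 2 × 2.7410 = 10.5974
α = (3/2)·(1 − 5.1154/10.5974) = 0.776

α = 0.776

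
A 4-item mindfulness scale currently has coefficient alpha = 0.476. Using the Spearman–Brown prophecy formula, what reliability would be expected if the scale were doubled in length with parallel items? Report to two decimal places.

predicted reliability = 0.64

Length factor m = 2
α' = m·α / (1 + (m−1)·α)
   = 2 × 0.476 / (1 + (2 − 1) × 0.476)
   = 0.9520 / 1.4760 = 0.64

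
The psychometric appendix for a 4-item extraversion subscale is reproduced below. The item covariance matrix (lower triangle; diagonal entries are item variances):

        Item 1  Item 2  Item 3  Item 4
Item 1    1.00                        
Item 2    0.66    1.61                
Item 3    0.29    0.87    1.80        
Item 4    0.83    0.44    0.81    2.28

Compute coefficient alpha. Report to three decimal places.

Σσ²ᵢ = 1.00 + 1.61 + 1.80 + 2.28 = 6.69
Sum of the distinct covariances = 3.90
σ²_T = 6.69 + 2 × 3.90 = 14.49
α = (k/(k−1))·(1 − Σσ²ᵢ/σ²_T) = (4/3)·(1 − 6.69/14.49) = 0.718

α = 0.718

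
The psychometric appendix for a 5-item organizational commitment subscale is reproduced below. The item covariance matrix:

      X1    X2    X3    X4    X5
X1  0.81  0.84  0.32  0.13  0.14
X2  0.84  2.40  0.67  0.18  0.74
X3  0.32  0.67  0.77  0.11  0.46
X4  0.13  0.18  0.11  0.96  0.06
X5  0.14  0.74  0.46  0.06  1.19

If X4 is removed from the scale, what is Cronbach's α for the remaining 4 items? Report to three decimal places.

α = 0.734

Remaining items: X1, X2, X3, X5 (k = 4).
ΣVar(i) = 0.81 + 2.40 + 0.77 + 1.19 = 5.17
σ²_T = 5.17 + 2 × 3.17 = 11.51
α (item deleted) = (4/3)·(1 − 5.17/11.51) = 0.734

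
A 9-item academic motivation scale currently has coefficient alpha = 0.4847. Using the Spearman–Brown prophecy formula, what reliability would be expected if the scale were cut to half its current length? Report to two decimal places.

Length factor m = 1/2
α' = m·α / (1 − (1−m)·α)
   = 1/2 × 0.4847 / (1 − (1 − 1/2) × 0.4847)
   = 0.2424 / 0.7576 = 0.32

predicted reliability = 0.32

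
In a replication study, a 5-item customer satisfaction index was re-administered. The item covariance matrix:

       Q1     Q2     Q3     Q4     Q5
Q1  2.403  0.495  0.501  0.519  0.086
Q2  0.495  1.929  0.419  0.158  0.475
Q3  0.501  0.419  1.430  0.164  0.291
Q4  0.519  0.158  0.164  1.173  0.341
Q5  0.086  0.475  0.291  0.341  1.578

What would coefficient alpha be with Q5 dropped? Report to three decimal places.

coefficient alpha = 0.526

Remaining items: Q1, Q2, Q3, Q4 (k = 4).
Σσᵢ² = 2.403 + 1.929 + 1.430 + 1.173 = 6.935
σ²_total = 6.935 + 2 × 2.256 = 11.447
α (item deleted) = (4/3)·(1 − 6.935/11.447) = 0.526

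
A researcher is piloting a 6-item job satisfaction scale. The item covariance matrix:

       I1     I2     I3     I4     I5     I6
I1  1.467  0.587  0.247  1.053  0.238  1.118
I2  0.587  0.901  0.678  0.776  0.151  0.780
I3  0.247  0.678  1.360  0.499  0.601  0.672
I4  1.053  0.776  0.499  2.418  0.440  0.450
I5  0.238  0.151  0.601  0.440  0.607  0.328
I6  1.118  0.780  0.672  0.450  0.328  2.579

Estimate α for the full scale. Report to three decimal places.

α = 0.779

ΣVar(i) = 1.467 + 0.901 + 1.360 + 2.418 + 0.607 + 2.579 = 9.332
Sum of off-diagonal covariances = 8.618
σ²_T = 9.332 + 2 × 8.618 = 26.568
α = (k/(k−1))·(1 − ΣVar(i)/σ²_T) = (6/5)·(1 − 9.332/26.568) = 0.779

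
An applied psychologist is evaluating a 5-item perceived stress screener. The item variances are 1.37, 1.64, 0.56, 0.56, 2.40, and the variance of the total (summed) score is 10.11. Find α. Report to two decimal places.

α = 0.44

sum of item variances = 1.37 + 1.64 + 0.56 + 0.56 + 2.40 = 6.53
α = (k/(k−1))·(1 − sum of item variances/total variance) = (5/4)·(1 − 6.53/10.11) = 0.44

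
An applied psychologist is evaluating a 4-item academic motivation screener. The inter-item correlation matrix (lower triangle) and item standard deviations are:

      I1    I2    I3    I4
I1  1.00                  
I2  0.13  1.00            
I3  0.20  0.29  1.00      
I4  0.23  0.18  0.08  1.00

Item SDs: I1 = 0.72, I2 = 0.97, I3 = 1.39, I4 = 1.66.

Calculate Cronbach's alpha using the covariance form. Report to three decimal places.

Σσ²ᵢ = 0.72² + 0.97² + 1.39² + 1.66² = 6.1470
Covariances σ_ij = r_ij · s_i · s_j:
  σ(I1,I2) = 0.13 × 0.72 × 0.97 = 0.0908
  σ(I1,I3) = 0.20 × 0.72 × 1.39 = 0.2002
  σ(I1,I4) = 0.23 × 0.72 × 1.66 = 0.2749
  σ(I2,I3) = 0.29 × 0.97 × 1.39 = 0.3910
  σ(I2,I4) = 0.18 × 0.97 × 1.66 = 0.2898
  σ(I3,I4) = 0.08 × 1.39 × 1.66 = 0.1846
σ²_T = Σσ²ᵢ + 2·Σσ_ij = 6.1470 + 2 × 1.4313 = 9.0096
α = (4/3)·(1 − 6.1470/9.0096) = 0.424

Cronbach's alpha = 0.424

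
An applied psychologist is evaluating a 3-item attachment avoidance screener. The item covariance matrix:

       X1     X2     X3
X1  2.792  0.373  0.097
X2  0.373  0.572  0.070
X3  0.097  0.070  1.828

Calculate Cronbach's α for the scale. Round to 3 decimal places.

Σσᵢ² = 2.792 + 0.572 + 1.828 = 5.192
Sum of off-diagonal covariances = 0.540
total variance = 5.192 + 2 × 0.540 = 6.272
α = (k/(k−1))·(1 − Σσᵢ²/total variance) = (3/2)·(1 − 5.192/6.272) = 0.258

α = 0.258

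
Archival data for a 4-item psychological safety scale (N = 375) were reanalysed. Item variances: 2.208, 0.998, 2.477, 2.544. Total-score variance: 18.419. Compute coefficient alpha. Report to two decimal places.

Σσ²ᵢ = 2.208 + 0.998 + 2.477 + 2.544 = 8.227
α = (k/(k−1))·(1 − Σσ²ᵢ/σ²_T) = (4/3)·(1 − 8.227/18.419) = 0.74

α = 0.74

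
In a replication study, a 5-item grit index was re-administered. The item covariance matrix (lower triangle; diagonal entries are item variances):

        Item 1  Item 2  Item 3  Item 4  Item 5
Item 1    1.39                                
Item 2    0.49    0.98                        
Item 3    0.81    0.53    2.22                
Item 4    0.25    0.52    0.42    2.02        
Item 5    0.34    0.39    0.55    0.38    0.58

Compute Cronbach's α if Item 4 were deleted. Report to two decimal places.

Remaining items: Item 1, Item 2, Item 3, Item 5 (k = 4).
Σσᵢ² = 1.39 + 0.98 + 2.22 + 0.58 = 5.17
Var(T) = 5.17 + 2 × 3.11 = 11.39
α (item deleted) = (4/3)·(1 − 5.17/11.39) = 0.73

Cronbach's α = 0.73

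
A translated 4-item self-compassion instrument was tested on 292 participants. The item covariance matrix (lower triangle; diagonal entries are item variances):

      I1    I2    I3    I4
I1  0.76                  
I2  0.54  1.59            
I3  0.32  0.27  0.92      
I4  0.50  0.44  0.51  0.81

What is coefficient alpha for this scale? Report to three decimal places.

coefficient alpha = 0.745

Σσ²ᵢ = 0.76 + 1.59 + 0.92 + 0.81 = 4.08
Sum of off-diagonal covariances = 2.58
total variance = 4.08 + 2 × 2.58 = 9.24
α = (k/(k−1))·(1 − Σσ²ᵢ/total variance) = (4/3)·(1 − 4.08/9.24) = 0.745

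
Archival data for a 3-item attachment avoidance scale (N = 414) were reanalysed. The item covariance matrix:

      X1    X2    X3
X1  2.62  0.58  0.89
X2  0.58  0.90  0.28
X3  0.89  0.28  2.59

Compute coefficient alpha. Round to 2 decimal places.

Σσ²ᵢ = 2.62 + 0.90 + 2.59 = 6.11
Sum of the distinct covariances = 1.75
Var(T) = 6.11 + 2 × 1.75 = 9.61
α = (k/(k−1))·(1 − Σσ²ᵢ/Var(T)) = (3/2)·(1 − 6.11/9.61) = 0.55

coefficient alpha = 0.55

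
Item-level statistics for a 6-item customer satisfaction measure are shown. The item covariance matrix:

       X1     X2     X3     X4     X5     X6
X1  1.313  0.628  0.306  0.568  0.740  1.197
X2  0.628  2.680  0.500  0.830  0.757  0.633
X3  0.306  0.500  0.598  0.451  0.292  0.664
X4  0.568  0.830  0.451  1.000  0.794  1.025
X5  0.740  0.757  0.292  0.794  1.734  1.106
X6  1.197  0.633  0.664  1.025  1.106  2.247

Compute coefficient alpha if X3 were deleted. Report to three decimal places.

Remaining items: X1, X2, X4, X5, X6 (k = 5).
Σσᵢ² = 1.313 + 2.680 + 1.000 + 1.734 + 2.247 = 8.974
σ²_total = 8.974 + 2 × 8.278 = 25.530
α (item deleted) = (5/4)·(1 − 8.974/25.530) = 0.811

α = 0.811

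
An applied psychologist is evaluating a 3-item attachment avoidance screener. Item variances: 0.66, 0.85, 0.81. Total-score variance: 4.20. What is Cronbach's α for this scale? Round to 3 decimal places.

sum of item variances = 0.66 + 0.85 + 0.81 = 2.32
α = (k/(k−1))·(1 − sum of item variances/Var(T)) = (3/2)·(1 − 2.32/4.20) = 0.671

Cronbach's α = 0.671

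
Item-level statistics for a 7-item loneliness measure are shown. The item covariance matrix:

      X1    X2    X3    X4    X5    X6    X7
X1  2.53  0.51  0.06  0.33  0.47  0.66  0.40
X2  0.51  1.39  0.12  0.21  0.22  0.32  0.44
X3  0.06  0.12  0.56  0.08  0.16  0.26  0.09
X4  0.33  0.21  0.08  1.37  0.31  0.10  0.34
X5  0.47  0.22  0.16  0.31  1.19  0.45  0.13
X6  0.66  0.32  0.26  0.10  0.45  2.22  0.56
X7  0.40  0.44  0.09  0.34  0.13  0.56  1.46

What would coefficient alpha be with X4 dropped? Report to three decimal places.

Remaining items: X1, X2, X3, X5, X6, X7 (k = 6).
sum of item variances = 2.53 + 1.39 + 0.56 + 1.19 + 2.22 + 1.46 = 9.35
Var(T) = 9.35 + 2 × 4.85 = 19.05
α (item deleted) = (6/5)·(1 − 9.35/19.05) = 0.611

coefficient alpha = 0.611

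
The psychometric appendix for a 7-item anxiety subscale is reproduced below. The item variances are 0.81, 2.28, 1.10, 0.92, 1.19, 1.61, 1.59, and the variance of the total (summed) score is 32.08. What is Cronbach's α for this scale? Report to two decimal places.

sum of item variances = 0.81 + 2.28 + 1.10 + 0.92 + 1.19 + 1.61 + 1.59 = 9.50
α = (k/(k−1))·(1 − sum of item variances/σ²_total) = (7/6)·(1 − 9.50/32.08) = 0.82

α = 0.82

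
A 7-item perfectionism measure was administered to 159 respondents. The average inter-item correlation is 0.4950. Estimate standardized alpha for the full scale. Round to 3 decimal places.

Standardized α = k·r̄ / (1 + (k−1)·r̄) = 7 × 0.4950 / (1 + 6 × 0.4950)
  = 3.4650 / 3.9700 = 0.873

standardized alpha = 0.873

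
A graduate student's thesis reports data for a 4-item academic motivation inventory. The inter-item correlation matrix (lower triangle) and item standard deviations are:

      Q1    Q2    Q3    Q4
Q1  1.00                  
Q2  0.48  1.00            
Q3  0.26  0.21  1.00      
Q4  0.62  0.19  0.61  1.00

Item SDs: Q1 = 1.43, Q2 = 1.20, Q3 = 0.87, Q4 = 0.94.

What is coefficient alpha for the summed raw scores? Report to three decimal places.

Σσ²ᵢ = 1.43² + 1.20² + 0.87² + 0.94² = 5.1254
Covariances σ_ij = r_ij · s_i · s_j:
  σ(Q1,Q2) = 0.48 × 1.43 × 1.20 = 0.8237
  σ(Q1,Q3) = 0.26 × 1.43 × 0.87 = 0.3235
  σ(Q1,Q4) = 0.62 × 1.43 × 0.94 = 0.8334
  σ(Q2,Q3) = 0.21 × 1.20 × 0.87 = 0.2192
  σ(Q2,Q4) = 0.19 × 1.20 × 0.94 = 0.2143
  σ(Q3,Q4) = 0.61 × 0.87 × 0.94 = 0.4989
σ²_T = Σσ²ᵢ + 2·Σσ_ij = 5.1254 + 2 × 2.9130 = 10.9514
α = (4/3)·(1 − 5.1254/10.9514) = 0.709

coefficient alpha = 0.709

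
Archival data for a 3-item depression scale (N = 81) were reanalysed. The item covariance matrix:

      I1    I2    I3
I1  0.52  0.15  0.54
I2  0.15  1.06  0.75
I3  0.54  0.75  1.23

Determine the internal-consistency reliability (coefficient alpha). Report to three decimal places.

α = 0.759

Σσ²ᵢ = 0.52 + 1.06 + 1.23 = 2.81
Sum of off-diagonal covariances = 1.44
total variance = 2.81 + 2 × 1.44 = 5.69
α = (k/(k−1))·(1 − Σσ²ᵢ/total variance) = (3/2)·(1 − 2.81/5.69) = 0.759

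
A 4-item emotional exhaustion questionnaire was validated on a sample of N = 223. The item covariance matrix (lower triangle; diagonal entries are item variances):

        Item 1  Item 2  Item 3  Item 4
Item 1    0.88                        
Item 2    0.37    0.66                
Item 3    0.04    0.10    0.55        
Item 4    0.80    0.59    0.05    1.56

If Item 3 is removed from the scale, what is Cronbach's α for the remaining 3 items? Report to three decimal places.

α = 0.798

Remaining items: Item 1, Item 2, Item 4 (k = 3).
Σσ²ᵢ = 0.88 + 0.66 + 1.56 = 3.10
total variance = 3.10 + 2 × 1.76 = 6.62
α (item deleted) = (3/2)·(1 − 3.10/6.62) = 0.798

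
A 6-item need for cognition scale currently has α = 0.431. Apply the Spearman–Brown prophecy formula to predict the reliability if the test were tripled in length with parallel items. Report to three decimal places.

predicted reliability = 0.694

Length factor m = 3
α' = m·α / (1 + (m−1)·α)
   = 3 × 0.431 / (1 + (3 − 1) × 0.431)
   = 1.2930 / 1.8620 = 0.694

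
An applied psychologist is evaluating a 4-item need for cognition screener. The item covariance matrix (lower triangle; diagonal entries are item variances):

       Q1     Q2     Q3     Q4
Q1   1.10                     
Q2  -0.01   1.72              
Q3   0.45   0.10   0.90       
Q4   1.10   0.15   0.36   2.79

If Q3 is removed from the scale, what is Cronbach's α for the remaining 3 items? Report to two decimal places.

Remaining items: Q1, Q2, Q4 (k = 3).
sum of item variances = 1.10 + 1.72 + 2.79 = 5.61
total variance = 5.61 + 2 × 1.24 = 8.09
α (item deleted) = (3/2)·(1 − 5.61/8.09) = 0.46

Cronbach's α = 0.46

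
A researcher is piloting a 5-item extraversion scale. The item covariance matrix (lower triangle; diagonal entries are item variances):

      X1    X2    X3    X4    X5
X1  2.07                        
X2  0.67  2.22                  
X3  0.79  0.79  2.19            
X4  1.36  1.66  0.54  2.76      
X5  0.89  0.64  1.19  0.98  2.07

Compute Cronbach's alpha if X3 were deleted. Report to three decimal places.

α = 0.768

Remaining items: X1, X2, X4, X5 (k = 4).
Σσᵢ² = 2.07 + 2.22 + 2.76 + 2.07 = 9.12
total variance = 9.12 + 2 × 6.20 = 21.52
α (item deleted) = (4/3)·(1 − 9.12/21.52) = 0.768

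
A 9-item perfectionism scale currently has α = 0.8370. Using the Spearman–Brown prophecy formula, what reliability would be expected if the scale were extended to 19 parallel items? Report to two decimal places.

predicted reliability = 0.92

Length factor m = 19/9 = 2.1111
α' = m·α / (1 + (m−1)·α)
   = 19/9 × 0.8370 / (1 + (19/9 − 1) × 0.8370)
   = 1.7670 / 1.9300 = 0.92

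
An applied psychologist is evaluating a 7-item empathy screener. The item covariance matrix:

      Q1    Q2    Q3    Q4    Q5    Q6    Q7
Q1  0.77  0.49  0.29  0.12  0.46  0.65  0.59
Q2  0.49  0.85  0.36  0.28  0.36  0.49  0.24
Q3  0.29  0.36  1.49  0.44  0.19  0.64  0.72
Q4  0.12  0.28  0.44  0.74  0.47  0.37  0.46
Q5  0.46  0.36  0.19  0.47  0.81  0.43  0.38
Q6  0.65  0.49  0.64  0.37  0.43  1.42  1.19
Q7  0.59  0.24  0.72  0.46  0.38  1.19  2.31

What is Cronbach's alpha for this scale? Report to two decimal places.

ΣVar(i) = 0.77 + 0.85 + 1.49 + 0.74 + 0.81 + 1.42 + 2.31 = 8.39
Σ_{i<j} σ_ij = 9.62
σ²_total = 8.39 + 2 × 9.62 = 27.63
α = (k/(k−1))·(1 − ΣVar(i)/σ²_total) = (7/6)·(1 − 8.39/27.63) = 0.81

Cronbach's alpha = 0.81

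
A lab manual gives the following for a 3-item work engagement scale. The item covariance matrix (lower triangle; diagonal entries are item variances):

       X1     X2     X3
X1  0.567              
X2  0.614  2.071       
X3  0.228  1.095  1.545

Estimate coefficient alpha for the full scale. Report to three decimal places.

coefficient alpha = 0.721

Σσ²ᵢ = 0.567 + 2.071 + 1.545 = 4.183
Σ_{i<j} σ_ij = 1.937
Var(T) = 4.183 + 2 × 1.937 = 8.057
α = (k/(k−1))·(1 − Σσ²ᵢ/Var(T)) = (3/2)·(1 − 4.183/8.057) = 0.721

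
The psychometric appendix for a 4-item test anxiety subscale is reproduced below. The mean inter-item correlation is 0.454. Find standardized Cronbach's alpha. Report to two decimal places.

Standardized α = k·r̄ / (1 + (k−1)·r̄) = 4 × 0.454 / (1 + 3 × 0.454)
  = 1.8160 / 2.3620 = 0.77

standardized Cronbach's alpha = 0.77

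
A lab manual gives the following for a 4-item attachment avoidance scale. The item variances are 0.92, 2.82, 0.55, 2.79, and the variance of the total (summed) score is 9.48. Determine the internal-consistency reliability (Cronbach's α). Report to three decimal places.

Cronbach's α = 0.338

sum of item variances = 0.92 + 2.82 + 0.55 + 2.79 = 7.08
α = (k/(k−1))·(1 − sum of item variances/total variance) = (4/3)·(1 − 7.08/9.48) = 0.338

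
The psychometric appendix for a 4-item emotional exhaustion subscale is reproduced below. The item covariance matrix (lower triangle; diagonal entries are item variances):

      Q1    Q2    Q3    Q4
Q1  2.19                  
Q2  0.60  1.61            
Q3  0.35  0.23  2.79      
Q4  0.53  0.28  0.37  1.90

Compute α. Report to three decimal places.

Σσᵢ² = 2.19 + 1.61 + 2.79 + 1.90 = 8.49
Sum of off-diagonal covariances = 2.36
Var(T) = 8.49 + 2 × 2.36 = 13.21
α = (k/(k−1))·(1 − Σσᵢ²/Var(T)) = (4/3)·(1 − 8.49/13.21) = 0.476

α = 0.476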